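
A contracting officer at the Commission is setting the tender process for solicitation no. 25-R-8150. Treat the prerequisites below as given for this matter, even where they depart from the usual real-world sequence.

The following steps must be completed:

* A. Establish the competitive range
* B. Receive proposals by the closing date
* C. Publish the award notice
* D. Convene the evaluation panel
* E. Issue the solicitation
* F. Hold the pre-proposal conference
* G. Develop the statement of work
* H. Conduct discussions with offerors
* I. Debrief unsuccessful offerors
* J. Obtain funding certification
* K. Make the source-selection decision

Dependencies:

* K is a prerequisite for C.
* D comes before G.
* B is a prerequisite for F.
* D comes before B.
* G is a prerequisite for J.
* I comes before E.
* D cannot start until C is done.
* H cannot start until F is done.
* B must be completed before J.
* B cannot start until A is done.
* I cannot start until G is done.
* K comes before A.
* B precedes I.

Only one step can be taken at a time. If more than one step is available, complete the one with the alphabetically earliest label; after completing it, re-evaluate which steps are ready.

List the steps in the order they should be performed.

K is the only step with nothing outstanding, so it goes first.
Ready: A and C. A has the earlier label → A.
C needed K, now all done → C.
That leaves D as the only ready step → D.
B and G are both available; B has the earlier label → B.
Ready: F and G. F has the earlier label → F.
H now also ready, so the ready set is {G, H}; G has the earlier label → G.
I and J now also ready, so the ready set is {H, I, J}; H has the earlier label → H.
I and J are both available; I has the earlier label → I.
E now also ready, so the ready set is {E, J}; E has the earlier label → E.
That leaves J as the only ready step → J.

K, A, C, D, B, F, G, H, I, E, J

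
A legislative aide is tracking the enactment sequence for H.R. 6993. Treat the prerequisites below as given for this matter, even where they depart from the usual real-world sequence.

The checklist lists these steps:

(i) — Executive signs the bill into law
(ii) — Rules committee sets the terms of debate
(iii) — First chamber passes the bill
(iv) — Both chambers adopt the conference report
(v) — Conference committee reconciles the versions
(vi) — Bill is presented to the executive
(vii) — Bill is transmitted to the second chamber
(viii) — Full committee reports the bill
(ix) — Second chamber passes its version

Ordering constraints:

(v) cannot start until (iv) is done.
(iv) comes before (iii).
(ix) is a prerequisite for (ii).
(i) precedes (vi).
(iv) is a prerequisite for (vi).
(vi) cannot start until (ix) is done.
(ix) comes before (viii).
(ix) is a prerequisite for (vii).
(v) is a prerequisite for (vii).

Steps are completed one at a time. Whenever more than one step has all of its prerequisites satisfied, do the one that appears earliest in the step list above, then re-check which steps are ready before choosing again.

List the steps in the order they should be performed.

Nothing is required for (i), (iv) and (ix). (i) is listed earlier → (i) first.
(iv) and (ix) are both available; (iv) is listed earlier → (iv).
(iii), (v) and (ix) are all available; (iii) is listed earlier → (iii).
Now (v) and (ix) have their prerequisites met. (v) is listed earlier, so (v) next.
(ix) is the only step now ready → (ix).
Now (ii), (vi), (vii) and (viii) have their prerequisites met. (ii) is listed earlier, so (ii) next.
Ready: (vi), (vii) and (viii). (vi) is listed earlier → (vi).
Ready: (vii) and (viii). (vii) is listed earlier → (vii).
(viii) needed (ix), now all done → (viii).

(i) → (iv) → (iii) → (v) → (ix) → (ii) → (vi) → (vii) → (viii)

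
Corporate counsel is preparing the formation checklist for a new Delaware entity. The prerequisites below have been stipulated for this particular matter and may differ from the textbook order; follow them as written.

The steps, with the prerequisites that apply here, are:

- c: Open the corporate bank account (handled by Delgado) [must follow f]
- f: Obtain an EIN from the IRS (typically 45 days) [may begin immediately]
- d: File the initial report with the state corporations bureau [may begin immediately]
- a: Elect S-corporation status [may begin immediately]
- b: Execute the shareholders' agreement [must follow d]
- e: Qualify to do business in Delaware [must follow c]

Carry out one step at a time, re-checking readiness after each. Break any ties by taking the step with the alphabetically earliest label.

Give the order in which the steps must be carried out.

a, d and f have no prerequisites; a has the earlier label, so a is first.
Ready: d and f. d has the earlier label → d.
Now b and f have their prerequisites met. b has the earlier label, so b next.
Next only f has its prerequisites met → f.
Next only c has its prerequisites met → c.
Next only e has its prerequisites met → e.

a, d, b, f, c, e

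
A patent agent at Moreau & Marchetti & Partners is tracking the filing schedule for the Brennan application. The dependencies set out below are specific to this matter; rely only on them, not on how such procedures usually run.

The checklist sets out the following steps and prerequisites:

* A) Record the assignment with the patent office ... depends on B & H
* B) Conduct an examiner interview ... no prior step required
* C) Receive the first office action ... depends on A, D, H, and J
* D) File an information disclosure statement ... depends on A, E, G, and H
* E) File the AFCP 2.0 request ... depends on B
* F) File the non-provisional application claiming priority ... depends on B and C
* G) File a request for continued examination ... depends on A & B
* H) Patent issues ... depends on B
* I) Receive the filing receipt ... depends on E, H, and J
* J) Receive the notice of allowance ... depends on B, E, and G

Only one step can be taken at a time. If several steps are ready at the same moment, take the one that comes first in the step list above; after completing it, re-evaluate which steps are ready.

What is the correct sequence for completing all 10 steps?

Only B has no prerequisites, so it is first.
E and H are both available; E is listed earlier → E.
Next only H has its prerequisites met → H.
A needed B and H, now all done → A.
That leaves G as the only ready step → G.
D and J are both available; D is listed earlier → D.
J needed B, E and G, now all done → J.
C and I are both available; C is listed earlier → C.
Now F and I have their prerequisites met. F is listed earlier, so F next.
I needed E, H and J, now all done → I.

B, E, H, A, G, D, J, C, F, I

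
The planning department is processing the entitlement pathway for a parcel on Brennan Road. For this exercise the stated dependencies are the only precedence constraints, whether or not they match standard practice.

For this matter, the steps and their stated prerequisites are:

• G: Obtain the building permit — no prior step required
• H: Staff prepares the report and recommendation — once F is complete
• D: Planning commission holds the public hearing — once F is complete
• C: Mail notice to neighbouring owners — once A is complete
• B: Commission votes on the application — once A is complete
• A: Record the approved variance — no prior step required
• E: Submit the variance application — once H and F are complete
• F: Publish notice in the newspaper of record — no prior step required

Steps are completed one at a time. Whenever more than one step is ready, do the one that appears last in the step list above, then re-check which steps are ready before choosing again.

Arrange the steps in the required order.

F → A → B → C → D → H → E → G

Nothing is required for F, A and G. F is listed later → F first.
Ready: A, D, H and G. A is listed later → A.
B, C, D, H and G are all available; B is listed later → B.
Now C, D, H and G have their prerequisites met. C is listed later, so C next.
Now D, H and G have their prerequisites met. D is listed later, so D next.
Now H and G have their prerequisites met. H is listed later, so H next.
E and G are both available; E is listed later → E.
That leaves G as the only ready step → G.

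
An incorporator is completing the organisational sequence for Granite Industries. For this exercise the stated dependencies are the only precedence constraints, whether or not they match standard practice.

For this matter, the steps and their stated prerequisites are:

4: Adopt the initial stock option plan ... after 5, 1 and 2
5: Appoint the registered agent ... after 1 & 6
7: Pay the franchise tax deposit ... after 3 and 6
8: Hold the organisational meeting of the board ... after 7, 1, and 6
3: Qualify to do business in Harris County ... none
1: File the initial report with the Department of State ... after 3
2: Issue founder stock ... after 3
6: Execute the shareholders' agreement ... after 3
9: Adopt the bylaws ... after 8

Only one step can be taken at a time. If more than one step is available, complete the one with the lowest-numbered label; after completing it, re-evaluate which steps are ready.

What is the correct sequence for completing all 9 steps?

3 has no prerequisites → 3 first.
Ready: 1, 2 and 6. 1 has the earlier label → 1.
Ready: 2 and 6. 2 has the earlier label → 2.
6 is the only step now ready → 6.
5 and 7 are both available; 5 has the earlier label → 5.
Now 4 and 7 have their prerequisites met. 4 has the earlier label, so 4 next.
7 is the only step now ready → 7.
8 is the only step now ready → 8.
9 needed 8, now all done → 9.

3, 1, 2, 6, 5, 4, 7, 8, 9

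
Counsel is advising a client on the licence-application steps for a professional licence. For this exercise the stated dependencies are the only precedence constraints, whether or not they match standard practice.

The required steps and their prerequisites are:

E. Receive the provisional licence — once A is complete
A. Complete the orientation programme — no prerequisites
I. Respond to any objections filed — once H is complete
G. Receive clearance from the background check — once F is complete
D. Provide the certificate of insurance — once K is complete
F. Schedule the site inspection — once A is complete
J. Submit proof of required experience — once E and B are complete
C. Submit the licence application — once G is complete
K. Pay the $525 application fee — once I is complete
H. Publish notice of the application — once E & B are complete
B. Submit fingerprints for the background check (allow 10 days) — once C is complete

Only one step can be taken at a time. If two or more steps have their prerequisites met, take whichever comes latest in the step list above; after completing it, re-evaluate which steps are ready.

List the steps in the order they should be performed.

A → F → G → C → B → E → H → J → I → K → D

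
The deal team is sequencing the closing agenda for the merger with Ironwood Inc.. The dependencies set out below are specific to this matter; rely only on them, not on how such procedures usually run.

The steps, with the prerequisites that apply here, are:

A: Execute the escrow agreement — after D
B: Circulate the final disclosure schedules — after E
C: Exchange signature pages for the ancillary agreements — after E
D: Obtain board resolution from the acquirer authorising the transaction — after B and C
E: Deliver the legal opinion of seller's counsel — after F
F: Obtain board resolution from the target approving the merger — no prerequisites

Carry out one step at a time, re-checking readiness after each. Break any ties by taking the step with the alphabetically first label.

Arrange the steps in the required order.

F → E → B → C → D → A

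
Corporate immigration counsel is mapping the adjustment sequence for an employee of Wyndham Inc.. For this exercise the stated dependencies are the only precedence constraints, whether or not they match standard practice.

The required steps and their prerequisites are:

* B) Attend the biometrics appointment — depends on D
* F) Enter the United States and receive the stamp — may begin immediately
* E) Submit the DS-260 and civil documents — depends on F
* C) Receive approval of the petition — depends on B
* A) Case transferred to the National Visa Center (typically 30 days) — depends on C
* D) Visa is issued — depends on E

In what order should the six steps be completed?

Only F has no prerequisites, so it is first.
E needed F, now all done → E.
That leaves D as the only ready step → D.
That leaves B as the only ready step → B.
C is the only step now ready → C.
A needed C, now all done → A.

F E D B C A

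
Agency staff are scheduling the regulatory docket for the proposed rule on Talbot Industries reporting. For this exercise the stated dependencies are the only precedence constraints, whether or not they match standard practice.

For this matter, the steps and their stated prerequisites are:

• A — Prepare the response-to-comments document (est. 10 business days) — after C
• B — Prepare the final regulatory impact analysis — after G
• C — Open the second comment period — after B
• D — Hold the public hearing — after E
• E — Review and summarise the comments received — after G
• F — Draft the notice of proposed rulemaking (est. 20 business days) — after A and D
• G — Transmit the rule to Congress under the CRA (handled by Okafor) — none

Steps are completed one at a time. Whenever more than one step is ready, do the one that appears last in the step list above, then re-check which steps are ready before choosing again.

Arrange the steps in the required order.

G is the only step with nothing outstanding, so it goes first.
E and B are both available; E is listed later → E.
Ready: D and B. D is listed later → D.
B is the only step now ready → B.
C needed B, now all done → C.
A needed C, now all done → A.
F needed D and A, now all done → F.

G, E, D, B, C, A, F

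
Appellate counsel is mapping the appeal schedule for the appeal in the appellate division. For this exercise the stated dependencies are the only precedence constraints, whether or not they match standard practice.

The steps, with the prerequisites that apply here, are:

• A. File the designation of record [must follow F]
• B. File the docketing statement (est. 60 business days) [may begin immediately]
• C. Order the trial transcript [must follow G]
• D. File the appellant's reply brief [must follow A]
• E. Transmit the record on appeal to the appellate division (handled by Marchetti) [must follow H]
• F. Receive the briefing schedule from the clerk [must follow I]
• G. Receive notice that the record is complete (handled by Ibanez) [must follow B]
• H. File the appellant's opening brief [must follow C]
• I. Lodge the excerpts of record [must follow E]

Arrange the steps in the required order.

Only B has no prerequisites, so it is first.
That leaves G as the only ready step → G.
C needed G, now all done → C.
That leaves H as the only ready step → H.
E needed H, now all done → E.
That leaves I as the only ready step → I.
F needed I, now all done → F.
A needed F, now all done → A.
D needed A, now all done → D.

B, G, C, H, E, I, F, A, D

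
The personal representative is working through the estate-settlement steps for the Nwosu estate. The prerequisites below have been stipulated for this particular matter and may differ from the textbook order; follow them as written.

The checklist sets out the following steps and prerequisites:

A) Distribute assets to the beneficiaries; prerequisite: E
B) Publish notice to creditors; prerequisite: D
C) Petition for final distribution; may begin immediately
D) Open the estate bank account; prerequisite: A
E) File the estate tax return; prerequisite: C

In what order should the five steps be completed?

C → E → A → D → B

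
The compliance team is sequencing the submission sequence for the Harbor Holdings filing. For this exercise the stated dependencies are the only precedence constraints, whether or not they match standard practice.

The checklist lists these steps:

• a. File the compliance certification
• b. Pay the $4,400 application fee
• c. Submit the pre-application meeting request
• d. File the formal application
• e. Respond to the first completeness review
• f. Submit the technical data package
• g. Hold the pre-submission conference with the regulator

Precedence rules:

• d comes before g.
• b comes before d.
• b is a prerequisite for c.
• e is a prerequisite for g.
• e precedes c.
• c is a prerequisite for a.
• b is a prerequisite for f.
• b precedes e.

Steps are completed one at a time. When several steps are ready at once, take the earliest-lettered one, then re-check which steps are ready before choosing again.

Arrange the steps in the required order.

b, d, e, c, a, f, g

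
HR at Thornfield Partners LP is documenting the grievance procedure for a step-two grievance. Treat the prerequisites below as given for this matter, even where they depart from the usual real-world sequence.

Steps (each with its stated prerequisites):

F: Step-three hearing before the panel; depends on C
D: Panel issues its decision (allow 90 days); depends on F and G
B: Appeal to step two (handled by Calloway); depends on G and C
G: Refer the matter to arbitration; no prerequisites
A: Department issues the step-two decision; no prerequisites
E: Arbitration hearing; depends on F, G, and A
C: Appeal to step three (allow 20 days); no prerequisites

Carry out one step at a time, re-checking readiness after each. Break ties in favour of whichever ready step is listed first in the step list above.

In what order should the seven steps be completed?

G, A, C, F, D, B, E

Nothing is required for G, A and C. G is listed earlier → G first.
Ready: A and C. A is listed earlier → A.
C is the only step now ready → C.
Now F and B have their prerequisites met. F is listed earlier, so F next.
D and E now also ready, so the ready set is {D, B, E}; D is listed earlier → D.
Ready: B and E. B is listed earlier → B.
Next only E has its prerequisites met → E.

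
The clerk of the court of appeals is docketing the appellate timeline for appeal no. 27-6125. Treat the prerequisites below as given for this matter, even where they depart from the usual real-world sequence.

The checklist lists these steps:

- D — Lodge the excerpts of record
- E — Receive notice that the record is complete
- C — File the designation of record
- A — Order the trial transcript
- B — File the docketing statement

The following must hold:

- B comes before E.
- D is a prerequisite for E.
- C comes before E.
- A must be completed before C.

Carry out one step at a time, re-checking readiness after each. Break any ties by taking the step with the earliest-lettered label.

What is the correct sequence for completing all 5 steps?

Nothing is required for A, B and D. A has the earlier label → A first.
Now B, C and D have their prerequisites met. B has the earlier label, so B next.
Ready: C and D. C has the earlier label → C.
Next only D has its prerequisites met → D.
E needed B, C and D, now all done → E.

A B C D E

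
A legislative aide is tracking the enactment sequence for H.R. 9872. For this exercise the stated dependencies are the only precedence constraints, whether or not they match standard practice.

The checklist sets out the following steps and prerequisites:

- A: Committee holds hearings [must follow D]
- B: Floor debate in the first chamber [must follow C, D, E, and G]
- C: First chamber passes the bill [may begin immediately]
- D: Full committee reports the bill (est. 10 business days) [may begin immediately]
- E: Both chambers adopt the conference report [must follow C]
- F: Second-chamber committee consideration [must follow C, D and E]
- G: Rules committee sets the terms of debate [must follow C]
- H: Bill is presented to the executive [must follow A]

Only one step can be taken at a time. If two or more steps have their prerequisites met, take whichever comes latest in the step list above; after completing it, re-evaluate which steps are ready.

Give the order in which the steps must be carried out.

D, C, G, E, F, B, A, H

D and C have no prerequisites; D is listed later, so D is first.
C and A are both available; C is listed later → C.
Now G, E and A have their prerequisites met. G is listed later, so G next.
E and A are both available; E is listed later → E.
Ready: F, B and A. F is listed later → F.
Ready: B and A. B is listed later → B.
A needed D, now all done → A.
H needed A, now all done → H.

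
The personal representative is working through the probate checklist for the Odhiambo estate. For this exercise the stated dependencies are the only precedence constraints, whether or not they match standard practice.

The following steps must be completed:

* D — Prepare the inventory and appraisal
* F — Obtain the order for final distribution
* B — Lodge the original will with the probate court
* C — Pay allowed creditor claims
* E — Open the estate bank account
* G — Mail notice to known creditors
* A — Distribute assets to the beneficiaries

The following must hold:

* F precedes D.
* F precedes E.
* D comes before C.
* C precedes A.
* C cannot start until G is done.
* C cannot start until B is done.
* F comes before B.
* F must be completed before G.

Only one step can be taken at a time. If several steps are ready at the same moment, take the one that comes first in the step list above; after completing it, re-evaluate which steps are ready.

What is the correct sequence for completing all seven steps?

F D B E G C A

F has no prerequisites → F first.
D, B, E and G are all available; D is listed earlier → D.
Now B, E and G have their prerequisites met. B is listed earlier, so B next.
Now E and G have their prerequisites met. E is listed earlier, so E next.
That leaves G as the only ready step → G.
That leaves C as the only ready step → C.
A needed C, now all done → A.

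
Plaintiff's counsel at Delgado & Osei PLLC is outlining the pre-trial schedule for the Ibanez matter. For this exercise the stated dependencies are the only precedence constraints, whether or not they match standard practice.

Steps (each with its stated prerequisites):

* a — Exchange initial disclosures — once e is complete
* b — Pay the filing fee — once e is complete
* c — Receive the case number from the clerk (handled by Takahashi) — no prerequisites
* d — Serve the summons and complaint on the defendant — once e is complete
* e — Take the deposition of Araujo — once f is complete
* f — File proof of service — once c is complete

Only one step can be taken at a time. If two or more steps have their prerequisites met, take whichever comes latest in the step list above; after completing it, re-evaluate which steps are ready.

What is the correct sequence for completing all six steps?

c has no prerequisites → c first.
f needed c, now all done → f.
e is the only step now ready → e.
Now d, b and a have their prerequisites met. d is listed later, so d next.
Ready: b and a. b is listed later → b.
a needed e, now all done → a.

c → f → e → d → b → a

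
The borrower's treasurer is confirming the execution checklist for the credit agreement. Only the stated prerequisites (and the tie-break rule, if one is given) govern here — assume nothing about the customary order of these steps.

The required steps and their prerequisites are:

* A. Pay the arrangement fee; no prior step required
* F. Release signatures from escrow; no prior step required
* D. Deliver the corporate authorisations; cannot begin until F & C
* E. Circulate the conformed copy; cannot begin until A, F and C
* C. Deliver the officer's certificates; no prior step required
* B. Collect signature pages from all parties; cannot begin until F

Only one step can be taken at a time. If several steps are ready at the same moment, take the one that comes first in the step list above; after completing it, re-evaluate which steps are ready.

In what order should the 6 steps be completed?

Nothing is required for A, F and C. A is listed earlier → A first.
Now F and C have their prerequisites met. F is listed earlier, so F next.
B now also ready, so the ready set is {C, B}; C is listed earlier → C.
D, E and B are all available; D is listed earlier → D.
E and B are both available; E is listed earlier → E.
Next only B has its prerequisites met → B.

A F C D E B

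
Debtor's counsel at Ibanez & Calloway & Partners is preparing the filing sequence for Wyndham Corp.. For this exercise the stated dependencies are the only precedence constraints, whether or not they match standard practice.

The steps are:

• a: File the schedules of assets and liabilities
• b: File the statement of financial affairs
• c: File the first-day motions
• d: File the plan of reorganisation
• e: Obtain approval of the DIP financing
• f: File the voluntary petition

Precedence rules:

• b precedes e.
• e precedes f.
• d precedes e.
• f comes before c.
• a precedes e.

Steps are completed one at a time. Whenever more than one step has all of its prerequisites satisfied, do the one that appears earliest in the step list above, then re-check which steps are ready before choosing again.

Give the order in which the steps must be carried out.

a b d e f c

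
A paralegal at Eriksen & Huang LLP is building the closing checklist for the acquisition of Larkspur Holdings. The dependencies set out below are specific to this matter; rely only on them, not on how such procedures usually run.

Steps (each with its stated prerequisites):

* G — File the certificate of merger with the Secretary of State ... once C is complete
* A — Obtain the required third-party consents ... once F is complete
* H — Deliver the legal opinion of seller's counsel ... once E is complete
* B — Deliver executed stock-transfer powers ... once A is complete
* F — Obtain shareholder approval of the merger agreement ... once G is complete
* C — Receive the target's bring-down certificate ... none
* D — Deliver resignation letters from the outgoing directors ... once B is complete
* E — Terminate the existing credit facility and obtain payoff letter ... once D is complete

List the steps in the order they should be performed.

C is the only step with nothing outstanding, so it goes first.
G is the only step now ready → G.
Next only F has its prerequisites met → F.
A needed F, now all done → A.
That leaves B as the only ready step → B.
D needed B, now all done → D.
E needed D, now all done → E.
Next only H has its prerequisites met → H.

C → G → F → A → B → D → E → H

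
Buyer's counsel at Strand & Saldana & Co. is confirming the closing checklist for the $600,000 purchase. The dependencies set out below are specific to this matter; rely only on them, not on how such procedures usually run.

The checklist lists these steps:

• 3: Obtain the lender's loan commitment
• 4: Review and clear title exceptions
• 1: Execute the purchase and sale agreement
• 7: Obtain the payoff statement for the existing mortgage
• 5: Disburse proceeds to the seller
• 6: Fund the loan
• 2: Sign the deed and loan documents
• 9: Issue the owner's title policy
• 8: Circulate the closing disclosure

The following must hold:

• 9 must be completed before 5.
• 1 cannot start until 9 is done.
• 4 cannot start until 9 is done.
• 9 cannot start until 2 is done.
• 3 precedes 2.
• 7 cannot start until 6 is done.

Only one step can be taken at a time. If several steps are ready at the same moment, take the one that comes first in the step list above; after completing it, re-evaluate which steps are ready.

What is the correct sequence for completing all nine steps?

3 6 7 2 9 4 1 5 8

Nothing is required for 3, 6 and 8. 3 is listed earlier → 3 first.
Now 6, 2 and 8 have their prerequisites met. 6 is listed earlier, so 6 next.
7 now also ready, so the ready set is {7, 2, 8}; 7 is listed earlier → 7.
2 and 8 are both available; 2 is listed earlier → 2.
Ready: 9 and 8. 9 is listed earlier → 9.
Ready: 4, 1, 5 and 8. 4 is listed earlier → 4.
1, 5 and 8 are all available; 1 is listed earlier → 1.
5 and 8 are both available; 5 is listed earlier → 5.
8 is the only step now ready → 8.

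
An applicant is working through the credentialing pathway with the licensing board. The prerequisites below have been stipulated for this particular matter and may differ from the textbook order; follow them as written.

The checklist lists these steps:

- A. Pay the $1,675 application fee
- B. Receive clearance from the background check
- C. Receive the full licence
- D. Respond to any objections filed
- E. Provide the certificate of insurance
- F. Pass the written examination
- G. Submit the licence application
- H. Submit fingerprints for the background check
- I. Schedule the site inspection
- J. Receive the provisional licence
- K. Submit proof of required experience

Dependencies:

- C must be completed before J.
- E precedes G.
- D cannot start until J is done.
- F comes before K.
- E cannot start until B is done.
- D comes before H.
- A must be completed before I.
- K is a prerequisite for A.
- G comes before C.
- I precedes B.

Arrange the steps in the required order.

Only F has no prerequisites, so it is first.
K needed F, now all done → K.
A needed K, now all done → A.
I needed A, now all done → I.
That leaves B as the only ready step → B.
E needed B, now all done → E.
G is the only step now ready → G.
C is the only step now ready → C.
J is the only step now ready → J.
D needed J, now all done → D.
H needed D, now all done → H.

F, K, A, I, B, E, G, C, J, D, H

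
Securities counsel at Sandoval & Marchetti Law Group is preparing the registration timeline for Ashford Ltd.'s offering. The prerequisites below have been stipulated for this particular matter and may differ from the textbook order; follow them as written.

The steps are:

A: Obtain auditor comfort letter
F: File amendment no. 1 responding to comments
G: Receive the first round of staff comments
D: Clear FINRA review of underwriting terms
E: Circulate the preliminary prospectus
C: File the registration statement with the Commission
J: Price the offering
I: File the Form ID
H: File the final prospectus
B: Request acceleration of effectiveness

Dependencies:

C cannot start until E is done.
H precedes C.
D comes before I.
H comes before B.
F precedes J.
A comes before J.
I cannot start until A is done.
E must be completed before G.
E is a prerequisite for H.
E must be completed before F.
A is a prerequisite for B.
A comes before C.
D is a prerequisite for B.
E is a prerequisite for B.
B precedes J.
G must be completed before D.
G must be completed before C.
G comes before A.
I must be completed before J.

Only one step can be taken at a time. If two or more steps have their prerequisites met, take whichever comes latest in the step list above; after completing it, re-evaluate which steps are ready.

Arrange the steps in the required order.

Only E has no prerequisites, so it is first.
H, G and F are all available; H is listed later → H.
Now G and F have their prerequisites met. G is listed later, so G next.
D, F and A are all available; D is listed later → D.
Now F and A have their prerequisites met. F is listed later, so F next.
A needed G, now all done → A.
Ready: B, I and C. B is listed later → B.
I and C are both available; I is listed later → I.
Now J and C have their prerequisites met. J is listed later, so J next.
Next only C has its prerequisites met → C.

E, H, G, D, F, A, B, I, J, C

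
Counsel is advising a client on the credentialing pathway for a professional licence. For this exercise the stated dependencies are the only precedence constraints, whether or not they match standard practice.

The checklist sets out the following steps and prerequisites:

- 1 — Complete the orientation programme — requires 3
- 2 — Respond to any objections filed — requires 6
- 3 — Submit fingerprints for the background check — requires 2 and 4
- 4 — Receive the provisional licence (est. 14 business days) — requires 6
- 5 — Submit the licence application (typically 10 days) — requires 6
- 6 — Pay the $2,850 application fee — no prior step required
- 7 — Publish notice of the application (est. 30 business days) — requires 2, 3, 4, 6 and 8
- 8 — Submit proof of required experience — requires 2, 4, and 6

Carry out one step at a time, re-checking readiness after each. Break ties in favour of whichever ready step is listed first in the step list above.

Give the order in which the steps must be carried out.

6 has no prerequisites → 6 first.
Now 2, 4 and 5 have their prerequisites met. 2 is listed earlier, so 2 next.
Now 4 and 5 have their prerequisites met. 4 is listed earlier, so 4 next.
3 and 8 now also ready, so the ready set is {3, 5, 8}; 3 is listed earlier → 3.
1 now also ready, so the ready set is {1, 5, 8}; 1 is listed earlier → 1.
5 and 8 are both available; 5 is listed earlier → 5.
8 needed 2, 4 and 6, now all done → 8.
7 needed 2, 3, 4, 6 and 8, now all done → 7.

6 → 2 → 4 → 3 → 1 → 5 → 8 → 7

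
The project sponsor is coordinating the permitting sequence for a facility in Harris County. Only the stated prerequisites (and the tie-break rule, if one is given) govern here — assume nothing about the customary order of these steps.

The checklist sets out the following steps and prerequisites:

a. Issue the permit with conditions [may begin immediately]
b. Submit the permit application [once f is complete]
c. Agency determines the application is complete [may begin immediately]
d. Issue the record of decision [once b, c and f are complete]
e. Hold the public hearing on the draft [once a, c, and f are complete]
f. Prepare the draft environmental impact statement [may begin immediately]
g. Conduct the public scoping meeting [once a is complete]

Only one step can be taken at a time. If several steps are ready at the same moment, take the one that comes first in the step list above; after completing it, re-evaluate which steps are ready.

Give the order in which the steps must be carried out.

Nothing is required for a, c and f. a is listed earlier → a first.
Ready: c, f and g. c is listed earlier → c.
Ready: f and g. f is listed earlier → f.
b and e now also ready, so the ready set is {b, e, g}; b is listed earlier → b.
Ready: d, e and g. d is listed earlier → d.
e and g are both available; e is listed earlier → e.
g needed a, now all done → g.

a c f b d e g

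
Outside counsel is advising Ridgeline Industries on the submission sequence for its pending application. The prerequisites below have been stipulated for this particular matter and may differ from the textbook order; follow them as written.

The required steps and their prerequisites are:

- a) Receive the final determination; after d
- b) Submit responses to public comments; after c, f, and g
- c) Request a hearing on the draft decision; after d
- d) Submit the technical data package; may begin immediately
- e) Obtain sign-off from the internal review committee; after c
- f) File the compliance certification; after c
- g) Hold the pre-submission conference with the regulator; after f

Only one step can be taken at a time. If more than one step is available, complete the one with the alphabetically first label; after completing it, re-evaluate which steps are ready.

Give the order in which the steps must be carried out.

d → a → c → e → f → g → b

Only d has no prerequisites, so it is first.
Ready: a and c. a has the earlier label → a.
c needed d, now all done → c.
Ready: e and f. e has the earlier label → e.
That leaves f as the only ready step → f.
That leaves g as the only ready step → g.
b needed c, f and g, now all done → b.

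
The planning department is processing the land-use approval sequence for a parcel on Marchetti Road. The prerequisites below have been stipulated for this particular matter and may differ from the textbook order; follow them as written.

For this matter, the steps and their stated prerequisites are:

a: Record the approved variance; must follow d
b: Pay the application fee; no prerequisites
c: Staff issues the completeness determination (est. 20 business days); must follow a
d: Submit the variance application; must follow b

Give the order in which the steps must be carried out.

b is the only step with nothing outstanding, so it goes first.
d needed b, now all done → d.
a is the only step now ready → a.
Next only c has its prerequisites met → c.

b, d, a, c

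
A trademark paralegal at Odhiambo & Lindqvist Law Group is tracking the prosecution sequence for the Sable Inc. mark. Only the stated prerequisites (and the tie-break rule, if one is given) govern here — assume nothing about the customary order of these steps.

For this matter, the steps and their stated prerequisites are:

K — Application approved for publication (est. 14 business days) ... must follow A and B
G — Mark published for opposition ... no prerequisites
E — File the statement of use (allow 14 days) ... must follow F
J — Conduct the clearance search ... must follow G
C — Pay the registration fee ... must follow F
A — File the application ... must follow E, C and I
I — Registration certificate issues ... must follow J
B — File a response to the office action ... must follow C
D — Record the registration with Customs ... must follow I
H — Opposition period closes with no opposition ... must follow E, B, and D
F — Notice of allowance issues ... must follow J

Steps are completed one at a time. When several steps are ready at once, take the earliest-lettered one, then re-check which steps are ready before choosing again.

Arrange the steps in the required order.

G, J, F, C, B, E, I, A, D, H, K

G has no prerequisites → G first.
J needed G, now all done → J.
F and I are both available; F has the earlier label → F.
C, E and I are all available; C has the earlier label → C.
Ready: B, E and I. B has the earlier label → B.
Ready: E and I. E has the earlier label → E.
I needed J, now all done → I.
Ready: A and D. A has the earlier label → A.
Now D and K have their prerequisites met. D has the earlier label, so D next.
Now H and K have their prerequisites met. H has the earlier label, so H next.
That leaves K as the only ready step → K.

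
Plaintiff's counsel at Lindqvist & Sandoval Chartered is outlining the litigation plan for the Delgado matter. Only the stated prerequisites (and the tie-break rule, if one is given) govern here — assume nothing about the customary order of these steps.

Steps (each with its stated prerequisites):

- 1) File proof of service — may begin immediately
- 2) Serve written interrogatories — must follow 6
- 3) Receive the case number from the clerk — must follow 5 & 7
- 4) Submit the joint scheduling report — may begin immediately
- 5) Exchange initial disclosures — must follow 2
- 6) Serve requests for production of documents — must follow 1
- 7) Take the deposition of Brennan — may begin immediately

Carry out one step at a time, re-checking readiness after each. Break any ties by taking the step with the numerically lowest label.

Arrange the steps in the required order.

Nothing is required for 1, 4 and 7. 1 has the earlier label → 1 first.
4, 6 and 7 are all available; 4 has the earlier label → 4.
Ready: 6 and 7. 6 has the earlier label → 6.
Now 2 and 7 have their prerequisites met. 2 has the earlier label, so 2 next.
Now 5 and 7 have their prerequisites met. 5 has the earlier label, so 5 next.
7 is the only step now ready → 7.
3 needed 5 and 7, now all done → 3.

1 4 6 2 5 7 3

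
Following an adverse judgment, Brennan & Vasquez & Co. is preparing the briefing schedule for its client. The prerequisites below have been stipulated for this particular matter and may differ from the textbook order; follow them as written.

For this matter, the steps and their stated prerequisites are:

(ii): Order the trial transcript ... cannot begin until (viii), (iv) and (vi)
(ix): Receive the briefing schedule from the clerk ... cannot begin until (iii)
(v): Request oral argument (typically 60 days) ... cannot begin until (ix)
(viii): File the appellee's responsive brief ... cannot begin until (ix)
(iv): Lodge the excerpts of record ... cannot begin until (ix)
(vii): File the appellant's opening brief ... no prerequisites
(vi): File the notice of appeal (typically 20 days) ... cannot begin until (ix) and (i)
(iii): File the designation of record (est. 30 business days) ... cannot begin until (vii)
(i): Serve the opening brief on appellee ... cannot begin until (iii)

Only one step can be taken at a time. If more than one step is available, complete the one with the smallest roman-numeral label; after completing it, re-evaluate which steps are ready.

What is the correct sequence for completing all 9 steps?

(vii) (iii) (i) (ix) (iv) (v) (vi) (viii) (ii)

(vii) is the only step with nothing outstanding, so it goes first.
(iii) needed (vii), now all done → (iii).
Ready: (i) and (ix). (i) has the earlier label → (i).
(ix) needed (iii), now all done → (ix).
(iv), (v), (vi) and (viii) are all available; (iv) has the earlier label → (iv).
Ready: (v), (vi) and (viii). (v) has the earlier label → (v).
Now (vi) and (viii) have their prerequisites met. (vi) has the earlier label, so (vi) next.
(viii) is the only step now ready → (viii).
(ii) needed (iv), (vi) and (viii), now all done → (ii).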